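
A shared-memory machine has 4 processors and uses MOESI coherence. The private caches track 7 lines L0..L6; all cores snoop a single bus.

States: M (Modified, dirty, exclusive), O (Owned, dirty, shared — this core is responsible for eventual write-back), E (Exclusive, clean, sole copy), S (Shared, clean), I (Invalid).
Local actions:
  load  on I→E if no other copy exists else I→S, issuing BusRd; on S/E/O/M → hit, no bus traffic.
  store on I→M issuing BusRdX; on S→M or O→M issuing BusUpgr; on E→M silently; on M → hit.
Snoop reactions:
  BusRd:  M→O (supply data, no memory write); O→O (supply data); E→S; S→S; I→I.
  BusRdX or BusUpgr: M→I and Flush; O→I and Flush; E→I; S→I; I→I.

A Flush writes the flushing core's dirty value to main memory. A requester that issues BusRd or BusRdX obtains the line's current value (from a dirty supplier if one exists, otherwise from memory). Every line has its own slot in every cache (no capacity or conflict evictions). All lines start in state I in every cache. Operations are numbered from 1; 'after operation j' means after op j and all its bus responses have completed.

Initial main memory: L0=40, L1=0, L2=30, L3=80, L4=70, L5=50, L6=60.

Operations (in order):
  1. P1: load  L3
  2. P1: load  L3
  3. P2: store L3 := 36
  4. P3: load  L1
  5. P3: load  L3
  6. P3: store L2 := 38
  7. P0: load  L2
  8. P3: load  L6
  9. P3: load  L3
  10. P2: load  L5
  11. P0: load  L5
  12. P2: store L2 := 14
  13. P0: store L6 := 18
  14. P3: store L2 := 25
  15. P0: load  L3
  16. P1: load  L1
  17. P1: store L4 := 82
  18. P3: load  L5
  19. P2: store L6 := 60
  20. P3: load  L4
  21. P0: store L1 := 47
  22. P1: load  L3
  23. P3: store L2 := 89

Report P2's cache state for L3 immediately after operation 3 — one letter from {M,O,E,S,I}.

1. P1: load  L3  bus=[BusRd]  L3: P0=I P1=E P2=I P3=I  mem[L3]=80
2. P1: load  L3  bus=[-]  L3: P0=I P1=E P2=I P3=I  mem[L3]=80
3. P2: store L3 := 36  bus=[BusRdX]  L3: P0=I P1=I P2=M P3=I  mem[L3]=80
4. P3: load  L1  bus=[BusRd]  L1: P0=I P1=I P2=I P3=E  mem[L1]=0
5. P3: load  L3  bus=[BusRd]  L3: P0=I P1=I P2=O P3=S  mem[L3]=80
6. P3: store L2 := 38  bus=[BusRdX]  L2: P0=I P1=I P2=I P3=M  mem[L2]=30
7. P0: load  L2  bus=[BusRd]  L2: P0=S P1=I P2=I P3=O  mem[L2]=30
8. P3: load  L6  bus=[BusRd]  L6: P0=I P1=I P2=I P3=E  mem[L6]=60
9. P3: load  L3  bus=[-]  L3: P0=I P1=I P2=O P3=S  mem[L3]=80
10. P2: load  L5  bus=[BusRd]  L5: P0=I P1=I P2=E P3=I  mem[L5]=50
11. P0: load  L5  bus=[BusRd]  L5: P0=S P1=I P2=S P3=I  mem[L5]=50
12. P2: store L2 := 14  bus=[BusRdX,Flush]  L2: P0=I P1=I P2=M P3=I  mem[L2]=38
13. P0: store L6 := 18  bus=[BusRdX]  L6: P0=M P1=I P2=I P3=I  mem[L6]=60
14. P3: store L2 := 25  bus=[BusRdX,Flush]  L2: P0=I P1=I P2=I P3=M  mem[L2]=14
15. P0: load  L3  bus=[BusRd]  L3: P0=S P1=I P2=O P3=S  mem[L3]=80
16. P1: load  L1  bus=[BusRd]  L1: P0=I P1=S P2=I P3=S  mem[L1]=0
17. P1: store L4 := 82  bus=[BusRdX]  L4: P0=I P1=M P2=I P3=I  mem[L4]=70
18. P3: load  L5  bus=[BusRd]  L5: P0=S P1=I P2=S P3=S  mem[L5]=50
19. P2: store L6 := 60  bus=[BusRdX,Flush]  L6: P0=I P1=I P2=M P3=I  mem[L6]=18
20. P3: load  L4  bus=[BusRd]  L4: P0=I P1=O P2=I P3=S  mem[L4]=70
21. P0: store L1 := 47  bus=[BusRdX]  L1: P0=M P1=I P2=I P3=I  mem[L1]=0
22. P1: load  L3  bus=[BusRd]  L3: P0=S P1=S P2=O P3=S  mem[L3]=80
23. P3: store L2 := 89  bus=[-]  L2: P0=I P1=I P2=I P3=M  mem[L2]=14

state = M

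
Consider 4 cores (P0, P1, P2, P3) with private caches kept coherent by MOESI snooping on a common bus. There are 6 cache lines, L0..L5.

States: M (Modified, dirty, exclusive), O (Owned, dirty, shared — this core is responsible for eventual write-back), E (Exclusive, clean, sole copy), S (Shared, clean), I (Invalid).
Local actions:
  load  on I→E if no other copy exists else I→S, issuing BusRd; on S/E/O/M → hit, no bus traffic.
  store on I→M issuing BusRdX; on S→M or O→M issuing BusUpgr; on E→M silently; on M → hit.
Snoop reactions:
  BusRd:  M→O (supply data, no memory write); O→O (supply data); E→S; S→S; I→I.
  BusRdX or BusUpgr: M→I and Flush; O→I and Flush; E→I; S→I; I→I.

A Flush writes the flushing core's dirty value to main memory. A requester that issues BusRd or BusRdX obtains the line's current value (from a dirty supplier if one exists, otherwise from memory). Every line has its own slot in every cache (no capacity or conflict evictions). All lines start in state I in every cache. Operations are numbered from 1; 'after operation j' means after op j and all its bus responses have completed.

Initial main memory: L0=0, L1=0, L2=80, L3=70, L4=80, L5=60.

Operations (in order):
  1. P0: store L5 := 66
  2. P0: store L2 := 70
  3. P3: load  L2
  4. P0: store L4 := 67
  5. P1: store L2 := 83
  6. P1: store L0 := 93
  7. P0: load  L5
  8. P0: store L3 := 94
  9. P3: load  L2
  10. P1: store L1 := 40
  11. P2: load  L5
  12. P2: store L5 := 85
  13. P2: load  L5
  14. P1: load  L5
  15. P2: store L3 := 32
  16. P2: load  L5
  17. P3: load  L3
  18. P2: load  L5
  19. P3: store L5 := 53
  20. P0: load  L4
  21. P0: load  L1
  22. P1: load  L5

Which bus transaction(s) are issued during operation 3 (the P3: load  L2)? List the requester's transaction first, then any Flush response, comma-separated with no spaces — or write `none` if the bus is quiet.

  op1 P0: store L5 := 66 → M/I/I/I on L5; bus BusRdX; mem=60
  op2 P0: store L2 := 70 → M/I/I/I on L2; bus BusRdX; mem=80
  op3 P3: load  L2 → O/I/I/S on L2; bus BusRd; mem=80
  op4 P0: store L4 := 67 → M/I/I/I on L4; bus BusRdX; mem=80
  op5 P1: store L2 := 83 → I/M/I/I on L2; bus BusRdX Flush; mem=70
  op6 P1: store L0 := 93 → I/M/I/I on L0; bus BusRdX; mem=0
  op7 P0: load  L5 → M/I/I/I on L5; bus (none); mem=60
  op8 P0: store L3 := 94 → M/I/I/I on L3; bus BusRdX; mem=70
  op9 P3: load  L2 → I/O/I/S on L2; bus BusRd; mem=70
  op10 P1: store L1 := 40 → I/M/I/I on L1; bus BusRdX; mem=0
  op11 P2: load  L5 → O/I/S/I on L5; bus BusRd; mem=60
  op12 P2: store L5 := 85 → I/I/M/I on L5; bus BusUpgr Flush; mem=66
  op13 P2: load  L5 → I/I/M/I on L5; bus (none); mem=66
  op14 P1: load  L5 → I/S/O/I on L5; bus BusRd; mem=66
  op15 P2: store L3 := 32 → I/I/M/I on L3; bus BusRdX Flush; mem=94
  op16 P2: load  L5 → I/S/O/I on L5; bus (none); mem=66
  op17 P3: load  L3 → I/I/O/S on L3; bus BusRd; mem=94
  op18 P2: load  L5 → I/S/O/I on L5; bus (none); mem=66
  op19 P3: store L5 := 53 → I/I/I/M on L5; bus BusRdX Flush; mem=85
  op20 P0: load  L4 → M/I/I/I on L4; bus (none); mem=80
  op21 P0: load  L1 → S/O/I/I on L1; bus BusRd; mem=0
  op22 P1: load  L5 → I/S/I/O on L5; bus BusRd; mem=85

bus = BusRd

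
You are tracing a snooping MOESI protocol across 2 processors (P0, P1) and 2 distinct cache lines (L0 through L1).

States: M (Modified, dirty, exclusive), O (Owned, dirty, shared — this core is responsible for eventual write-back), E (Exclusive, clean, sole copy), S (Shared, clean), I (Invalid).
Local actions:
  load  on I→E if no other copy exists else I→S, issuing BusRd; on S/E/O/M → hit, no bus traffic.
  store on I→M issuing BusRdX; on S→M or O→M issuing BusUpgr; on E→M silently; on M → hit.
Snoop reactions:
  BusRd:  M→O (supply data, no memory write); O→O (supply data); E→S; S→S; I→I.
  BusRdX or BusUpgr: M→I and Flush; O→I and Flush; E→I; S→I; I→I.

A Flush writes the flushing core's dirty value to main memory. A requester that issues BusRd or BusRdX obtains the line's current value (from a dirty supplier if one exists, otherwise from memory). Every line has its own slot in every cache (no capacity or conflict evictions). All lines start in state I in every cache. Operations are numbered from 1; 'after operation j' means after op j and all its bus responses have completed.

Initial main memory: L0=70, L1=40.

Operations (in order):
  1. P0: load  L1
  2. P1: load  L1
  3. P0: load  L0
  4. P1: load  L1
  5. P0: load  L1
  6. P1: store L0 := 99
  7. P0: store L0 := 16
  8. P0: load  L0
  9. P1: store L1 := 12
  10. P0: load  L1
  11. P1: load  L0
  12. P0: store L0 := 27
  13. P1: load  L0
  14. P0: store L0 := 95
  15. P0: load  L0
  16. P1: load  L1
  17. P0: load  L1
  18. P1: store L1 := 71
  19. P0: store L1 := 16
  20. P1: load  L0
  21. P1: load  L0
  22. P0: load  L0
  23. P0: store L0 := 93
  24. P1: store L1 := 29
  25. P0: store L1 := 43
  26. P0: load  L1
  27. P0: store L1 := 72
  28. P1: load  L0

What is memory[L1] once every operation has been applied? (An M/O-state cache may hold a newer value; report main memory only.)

[1] P0: load  L1 | P0:E(40), P1:I | bus: BusRd
[2] P1: load  L1 | P0:S(40), P1:S(40) | bus: BusRd
[3] P0: load  L0 | P0:E(70), P1:I | bus: BusRd
[4] P1: load  L1 | P0:S(40), P1:S(40) | bus: none
[5] P0: load  L1 | P0:S(40), P1:S(40) | bus: none
[6] P1: store L0 := 99 | P0:I, P1:M(99) | bus: BusRdX
[7] P0: store L0 := 16 | P0:M(16), P1:I | bus: BusRdX,Flush
[8] P0: load  L0 | P0:M(16), P1:I | bus: none
[9] P1: store L1 := 12 | P0:I, P1:M(12) | bus: BusUpgr
[10] P0: load  L1 | P0:S(12), P1:O(12) | bus: BusRd
[11] P1: load  L0 | P0:O(16), P1:S(16) | bus: BusRd
[12] P0: store L0 := 27 | P0:M(27), P1:I | bus: BusUpgr
[13] P1: load  L0 | P0:O(27), P1:S(27) | bus: BusRd
[14] P0: store L0 := 95 | P0:M(95), P1:I | bus: BusUpgr
[15] P0: load  L0 | P0:M(95), P1:I | bus: none
[16] P1: load  L1 | P0:S(12), P1:O(12) | bus: none
[17] P0: load  L1 | P0:S(12), P1:O(12) | bus: none
[18] P1: store L1 := 71 | P0:I, P1:M(71) | bus: BusUpgr
[19] P0: store L1 := 16 | P0:M(16), P1:I | bus: BusRdX,Flush
[20] P1: load  L0 | P0:O(95), P1:S(95) | bus: BusRd
[21] P1: load  L0 | P0:O(95), P1:S(95) | bus: none
[22] P0: load  L0 | P0:O(95), P1:S(95) | bus: none
[23] P0: store L0 := 93 | P0:M(93), P1:I | bus: BusUpgr
[24] P1: store L1 := 29 | P0:I, P1:M(29) | bus: BusRdX,Flush
[25] P0: store L1 := 43 | P0:M(43), P1:I | bus: BusRdX,Flush
[26] P0: load  L1 | P0:M(43), P1:I | bus: none
[27] P0: store L1 := 72 | P0:M(72), P1:I | bus: none
[28] P1: load  L0 | P0:O(93), P1:S(93) | bus: BusRd

memory[L1] = 29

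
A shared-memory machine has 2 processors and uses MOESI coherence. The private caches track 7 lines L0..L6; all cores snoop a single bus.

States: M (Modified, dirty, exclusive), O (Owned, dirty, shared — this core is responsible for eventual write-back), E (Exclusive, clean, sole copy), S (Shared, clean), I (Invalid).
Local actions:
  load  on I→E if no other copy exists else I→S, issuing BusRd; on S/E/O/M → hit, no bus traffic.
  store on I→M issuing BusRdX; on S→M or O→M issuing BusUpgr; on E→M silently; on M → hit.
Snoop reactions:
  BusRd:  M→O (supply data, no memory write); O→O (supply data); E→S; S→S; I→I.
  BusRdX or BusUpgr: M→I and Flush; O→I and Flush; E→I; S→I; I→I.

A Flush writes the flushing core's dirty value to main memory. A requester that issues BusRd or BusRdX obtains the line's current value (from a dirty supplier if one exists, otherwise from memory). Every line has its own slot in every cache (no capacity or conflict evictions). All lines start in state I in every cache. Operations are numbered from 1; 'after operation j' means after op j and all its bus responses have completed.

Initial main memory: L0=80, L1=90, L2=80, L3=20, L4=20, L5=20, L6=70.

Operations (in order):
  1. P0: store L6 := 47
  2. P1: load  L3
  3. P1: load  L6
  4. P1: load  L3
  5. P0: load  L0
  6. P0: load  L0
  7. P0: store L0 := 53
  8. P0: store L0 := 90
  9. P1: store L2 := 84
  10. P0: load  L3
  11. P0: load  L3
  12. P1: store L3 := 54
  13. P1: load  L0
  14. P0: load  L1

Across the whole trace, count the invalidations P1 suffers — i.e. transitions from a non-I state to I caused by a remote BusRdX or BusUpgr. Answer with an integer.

step 1: P0: store L6 := 47  ⟶  MI  (L6)  txn=BusRdX  M[L6]=70
step 2: P1: load  L3  ⟶  IE  (L3)  txn=BusRd  M[L3]=20
step 3: P1: load  L6  ⟶  OS  (L6)  txn=BusRd  M[L6]=70
step 4: P1: load  L3  ⟶  IE  (L3)  txn=∅  M[L3]=20
step 5: P0: load  L0  ⟶  EI  (L0)  txn=BusRd  M[L0]=80
step 6: P0: load  L0  ⟶  EI  (L0)  txn=∅  M[L0]=80
step 7: P0: store L0 := 53  ⟶  MI  (L0)  txn=∅  M[L0]=80
step 8: P0: store L0 := 90  ⟶  MI  (L0)  txn=∅  M[L0]=80
step 9: P1: store L2 := 84  ⟶  IM  (L2)  txn=BusRdX  M[L2]=80
step 10: P0: load  L3  ⟶  SS  (L3)  txn=BusRd  M[L3]=20
step 11: P0: load  L3  ⟶  SS  (L3)  txn=∅  M[L3]=20
step 12: P1: store L3 := 54  ⟶  IM  (L3)  txn=BusUpgr  M[L3]=20
step 13: P1: load  L0  ⟶  OS  (L0)  txn=BusRd  M[L0]=80
step 14: P0: load  L1  ⟶  EI  (L1)  txn=BusRd  M[L1]=90

invalidations = 0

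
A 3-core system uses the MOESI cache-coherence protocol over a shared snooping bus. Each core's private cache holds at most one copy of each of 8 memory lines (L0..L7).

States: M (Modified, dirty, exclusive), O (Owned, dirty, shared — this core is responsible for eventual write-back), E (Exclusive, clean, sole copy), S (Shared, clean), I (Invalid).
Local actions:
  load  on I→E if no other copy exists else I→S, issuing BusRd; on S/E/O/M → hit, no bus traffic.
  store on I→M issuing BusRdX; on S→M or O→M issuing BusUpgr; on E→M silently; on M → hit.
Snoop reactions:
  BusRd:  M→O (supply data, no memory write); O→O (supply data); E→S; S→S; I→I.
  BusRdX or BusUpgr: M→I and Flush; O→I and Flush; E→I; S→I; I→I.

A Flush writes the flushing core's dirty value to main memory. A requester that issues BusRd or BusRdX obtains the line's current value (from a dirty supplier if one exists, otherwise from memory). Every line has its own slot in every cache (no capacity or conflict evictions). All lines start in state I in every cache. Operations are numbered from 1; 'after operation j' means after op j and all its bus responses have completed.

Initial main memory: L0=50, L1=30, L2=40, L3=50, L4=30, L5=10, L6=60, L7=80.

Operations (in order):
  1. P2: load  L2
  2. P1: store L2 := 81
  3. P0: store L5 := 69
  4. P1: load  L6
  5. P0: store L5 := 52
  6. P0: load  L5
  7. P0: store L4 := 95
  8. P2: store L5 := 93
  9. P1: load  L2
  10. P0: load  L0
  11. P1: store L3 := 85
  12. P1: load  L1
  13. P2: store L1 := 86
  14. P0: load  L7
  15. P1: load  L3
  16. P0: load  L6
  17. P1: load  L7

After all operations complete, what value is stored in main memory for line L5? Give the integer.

memory[L5] = 52

step 1: P2: load  L2  ⟶  IIE  (L2)  txn=BusRd  M[L2]=40
step 2: P1: store L2 := 81  ⟶  IMI  (L2)  txn=BusRdX  M[L2]=40
step 3: P0: store L5 := 69  ⟶  MII  (L5)  txn=BusRdX  M[L5]=10
step 4: P1: load  L6  ⟶  IEI  (L6)  txn=BusRd  M[L6]=60
step 5: P0: store L5 := 52  ⟶  MII  (L5)  txn=∅  M[L5]=10
step 6: P0: load  L5  ⟶  MII  (L5)  txn=∅  M[L5]=10
step 7: P0: store L4 := 95  ⟶  MII  (L4)  txn=BusRdX  M[L4]=30
step 8: P2: store L5 := 93  ⟶  IIM  (L5)  txn=BusRdX+Flush  M[L5]=52
step 9: P1: load  L2  ⟶  IMI  (L2)  txn=∅  M[L2]=40
step 10: P0: load  L0  ⟶  EII  (L0)  txn=BusRd  M[L0]=50
step 11: P1: store L3 := 85  ⟶  IMI  (L3)  txn=BusRdX  M[L3]=50
step 12: P1: load  L1  ⟶  IEI  (L1)  txn=BusRd  M[L1]=30
step 13: P2: store L1 := 86  ⟶  IIM  (L1)  txn=BusRdX  M[L1]=30
step 14: P0: load  L7  ⟶  EII  (L7)  txn=BusRd  M[L7]=80
step 15: P1: load  L3  ⟶  IMI  (L3)  txn=∅  M[L3]=50
step 16: P0: load  L6  ⟶  SSI  (L6)  txn=BusRd  M[L6]=60
step 17: P1: load  L7  ⟶  SSI  (L7)  txn=BusRd  M[L7]=80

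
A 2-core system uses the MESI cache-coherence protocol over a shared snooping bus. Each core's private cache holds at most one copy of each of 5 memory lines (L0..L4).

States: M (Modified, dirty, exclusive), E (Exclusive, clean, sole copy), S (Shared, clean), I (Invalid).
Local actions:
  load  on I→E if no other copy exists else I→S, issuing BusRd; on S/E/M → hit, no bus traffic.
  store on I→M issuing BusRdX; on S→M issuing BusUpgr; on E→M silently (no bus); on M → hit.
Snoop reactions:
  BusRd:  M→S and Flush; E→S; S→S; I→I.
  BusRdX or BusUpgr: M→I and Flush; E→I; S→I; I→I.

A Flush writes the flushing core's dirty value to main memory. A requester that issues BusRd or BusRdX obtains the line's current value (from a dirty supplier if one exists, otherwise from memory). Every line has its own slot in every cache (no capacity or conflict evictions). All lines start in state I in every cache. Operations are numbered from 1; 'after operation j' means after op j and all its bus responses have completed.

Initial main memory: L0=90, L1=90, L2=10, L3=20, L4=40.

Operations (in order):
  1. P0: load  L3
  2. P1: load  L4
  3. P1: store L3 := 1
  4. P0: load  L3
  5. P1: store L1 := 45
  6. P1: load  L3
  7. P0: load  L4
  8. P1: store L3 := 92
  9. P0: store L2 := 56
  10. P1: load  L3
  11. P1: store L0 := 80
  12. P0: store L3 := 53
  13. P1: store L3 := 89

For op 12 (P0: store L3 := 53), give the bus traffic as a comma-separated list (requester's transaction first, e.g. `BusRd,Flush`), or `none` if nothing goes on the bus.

  op1 P0: load  L3 → E/I on L3; bus BusRd; mem=20
  op2 P1: load  L4 → I/E on L4; bus BusRd; mem=40
  op3 P1: store L3 := 1 → I/M on L3; bus BusRdX; mem=20
  op4 P0: load  L3 → S/S on L3; bus BusRd Flush; mem=1
  op5 P1: store L1 := 45 → I/M on L1; bus BusRdX; mem=90
  op6 P1: load  L3 → S/S on L3; bus (none); mem=1
  op7 P0: load  L4 → S/S on L4; bus BusRd; mem=40
  op8 P1: store L3 := 92 → I/M on L3; bus BusUpgr; mem=1
  op9 P0: store L2 := 56 → M/I on L2; bus BusRdX; mem=10
  op10 P1: load  L3 → I/M on L3; bus (none); mem=1
  op11 P1: store L0 := 80 → I/M on L0; bus BusRdX; mem=90
  op12 P0: store L3 := 53 → M/I on L3; bus BusRdX Flush; mem=92
  op13 P1: store L3 := 89 → I/M on L3; bus BusRdX Flush; mem=53

bus = BusRdX,Flush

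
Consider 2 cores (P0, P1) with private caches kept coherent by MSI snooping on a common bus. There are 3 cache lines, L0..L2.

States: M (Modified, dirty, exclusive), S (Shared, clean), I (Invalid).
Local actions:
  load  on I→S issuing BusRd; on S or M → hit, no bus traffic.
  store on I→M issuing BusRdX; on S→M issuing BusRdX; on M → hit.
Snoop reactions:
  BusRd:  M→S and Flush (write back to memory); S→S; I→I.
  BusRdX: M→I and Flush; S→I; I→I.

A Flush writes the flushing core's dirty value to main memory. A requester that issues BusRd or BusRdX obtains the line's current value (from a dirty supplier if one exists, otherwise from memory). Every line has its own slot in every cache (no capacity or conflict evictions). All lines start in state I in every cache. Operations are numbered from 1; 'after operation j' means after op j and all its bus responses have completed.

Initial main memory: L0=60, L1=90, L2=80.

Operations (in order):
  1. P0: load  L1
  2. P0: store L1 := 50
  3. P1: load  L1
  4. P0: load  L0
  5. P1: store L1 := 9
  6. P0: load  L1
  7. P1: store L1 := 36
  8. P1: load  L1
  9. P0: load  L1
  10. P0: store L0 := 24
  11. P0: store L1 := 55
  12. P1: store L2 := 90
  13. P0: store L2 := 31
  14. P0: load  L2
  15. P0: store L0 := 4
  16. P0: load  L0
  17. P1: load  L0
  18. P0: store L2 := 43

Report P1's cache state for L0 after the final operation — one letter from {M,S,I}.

state = S

step 1: P0: load  L1  ⟶  SI  (L1)  txn=BusRd  M[L1]=90
step 2: P0: store L1 := 50  ⟶  MI  (L1)  txn=BusRdX  M[L1]=90
step 3: P1: load  L1  ⟶  SS  (L1)  txn=BusRd+Flush  M[L1]=50
step 4: P0: load  L0  ⟶  SI  (L0)  txn=BusRd  M[L0]=60
step 5: P1: store L1 := 9  ⟶  IM  (L1)  txn=BusRdX  M[L1]=50
step 6: P0: load  L1  ⟶  SS  (L1)  txn=BusRd+Flush  M[L1]=9
step 7: P1: store L1 := 36  ⟶  IM  (L1)  txn=BusRdX  M[L1]=9
step 8: P1: load  L1  ⟶  IM  (L1)  txn=∅  M[L1]=9
step 9: P0: load  L1  ⟶  SS  (L1)  txn=BusRd+Flush  M[L1]=36
step 10: P0: store L0 := 24  ⟶  MI  (L0)  txn=BusRdX  M[L0]=60
step 11: P0: store L1 := 55  ⟶  MI  (L1)  txn=BusRdX  M[L1]=36
step 12: P1: store L2 := 90  ⟶  IM  (L2)  txn=BusRdX  M[L2]=80
step 13: P0: store L2 := 31  ⟶  MI  (L2)  txn=BusRdX+Flush  M[L2]=90
step 14: P0: load  L2  ⟶  MI  (L2)  txn=∅  M[L2]=90
step 15: P0: store L0 := 4  ⟶  MI  (L0)  txn=∅  M[L0]=60
step 16: P0: load  L0  ⟶  MI  (L0)  txn=∅  M[L0]=60
step 17: P1: load  L0  ⟶  SS  (L0)  txn=BusRd+Flush  M[L0]=4
step 18: P0: store L2 := 43  ⟶  MI  (L2)  txn=∅  M[L2]=90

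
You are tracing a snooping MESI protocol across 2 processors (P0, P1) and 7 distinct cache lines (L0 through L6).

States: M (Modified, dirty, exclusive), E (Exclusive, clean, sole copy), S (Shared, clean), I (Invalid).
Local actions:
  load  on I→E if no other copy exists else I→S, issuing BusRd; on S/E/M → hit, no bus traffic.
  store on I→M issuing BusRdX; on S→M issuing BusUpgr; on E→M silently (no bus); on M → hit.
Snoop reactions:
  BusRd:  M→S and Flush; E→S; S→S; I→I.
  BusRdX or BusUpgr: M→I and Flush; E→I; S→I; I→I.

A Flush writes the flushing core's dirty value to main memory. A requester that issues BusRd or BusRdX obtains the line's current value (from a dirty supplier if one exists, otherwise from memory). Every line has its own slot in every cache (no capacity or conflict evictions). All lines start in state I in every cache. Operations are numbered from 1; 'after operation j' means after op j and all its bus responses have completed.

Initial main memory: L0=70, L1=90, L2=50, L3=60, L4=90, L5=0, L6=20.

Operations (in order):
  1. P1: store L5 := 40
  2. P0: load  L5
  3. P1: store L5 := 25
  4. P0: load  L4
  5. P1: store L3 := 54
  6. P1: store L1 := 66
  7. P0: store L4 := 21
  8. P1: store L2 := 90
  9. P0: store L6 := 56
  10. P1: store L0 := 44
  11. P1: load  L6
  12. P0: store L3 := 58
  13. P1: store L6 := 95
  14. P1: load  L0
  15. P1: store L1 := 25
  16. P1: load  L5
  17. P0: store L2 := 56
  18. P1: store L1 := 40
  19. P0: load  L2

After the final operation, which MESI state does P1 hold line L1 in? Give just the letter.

1. P1: store L5 := 40  bus=[BusRdX]  L5: P0=I P1=M  mem[L5]=0
2. P0: load  L5  bus=[BusRd,Flush]  L5: P0=S P1=S  mem[L5]=40
3. P1: store L5 := 25  bus=[BusUpgr]  L5: P0=I P1=M  mem[L5]=40
4. P0: load  L4  bus=[BusRd]  L4: P0=E P1=I  mem[L4]=90
5. P1: store L3 := 54  bus=[BusRdX]  L3: P0=I P1=M  mem[L3]=60
6. P1: store L1 := 66  bus=[BusRdX]  L1: P0=I P1=M  mem[L1]=90
7. P0: store L4 := 21  bus=[-]  L4: P0=M P1=I  mem[L4]=90
8. P1: store L2 := 90  bus=[BusRdX]  L2: P0=I P1=M  mem[L2]=50
9. P0: store L6 := 56  bus=[BusRdX]  L6: P0=M P1=I  mem[L6]=20
10. P1: store L0 := 44  bus=[BusRdX]  L0: P0=I P1=M  mem[L0]=70
11. P1: load  L6  bus=[BusRd,Flush]  L6: P0=S P1=S  mem[L6]=56
12. P0: store L3 := 58  bus=[BusRdX,Flush]  L3: P0=M P1=I  mem[L3]=54
13. P1: store L6 := 95  bus=[BusUpgr]  L6: P0=I P1=M  mem[L6]=56
14. P1: load  L0  bus=[-]  L0: P0=I P1=M  mem[L0]=70
15. P1: store L1 := 25  bus=[-]  L1: P0=I P1=M  mem[L1]=90
16. P1: load  L5  bus=[-]  L5: P0=I P1=M  mem[L5]=40
17. P0: store L2 := 56  bus=[BusRdX,Flush]  L2: P0=M P1=I  mem[L2]=90
18. P1: store L1 := 40  bus=[-]  L1: P0=I P1=M  mem[L1]=90
19. P0: load  L2  bus=[-]  L2: P0=M P1=I  mem[L2]=90

state = M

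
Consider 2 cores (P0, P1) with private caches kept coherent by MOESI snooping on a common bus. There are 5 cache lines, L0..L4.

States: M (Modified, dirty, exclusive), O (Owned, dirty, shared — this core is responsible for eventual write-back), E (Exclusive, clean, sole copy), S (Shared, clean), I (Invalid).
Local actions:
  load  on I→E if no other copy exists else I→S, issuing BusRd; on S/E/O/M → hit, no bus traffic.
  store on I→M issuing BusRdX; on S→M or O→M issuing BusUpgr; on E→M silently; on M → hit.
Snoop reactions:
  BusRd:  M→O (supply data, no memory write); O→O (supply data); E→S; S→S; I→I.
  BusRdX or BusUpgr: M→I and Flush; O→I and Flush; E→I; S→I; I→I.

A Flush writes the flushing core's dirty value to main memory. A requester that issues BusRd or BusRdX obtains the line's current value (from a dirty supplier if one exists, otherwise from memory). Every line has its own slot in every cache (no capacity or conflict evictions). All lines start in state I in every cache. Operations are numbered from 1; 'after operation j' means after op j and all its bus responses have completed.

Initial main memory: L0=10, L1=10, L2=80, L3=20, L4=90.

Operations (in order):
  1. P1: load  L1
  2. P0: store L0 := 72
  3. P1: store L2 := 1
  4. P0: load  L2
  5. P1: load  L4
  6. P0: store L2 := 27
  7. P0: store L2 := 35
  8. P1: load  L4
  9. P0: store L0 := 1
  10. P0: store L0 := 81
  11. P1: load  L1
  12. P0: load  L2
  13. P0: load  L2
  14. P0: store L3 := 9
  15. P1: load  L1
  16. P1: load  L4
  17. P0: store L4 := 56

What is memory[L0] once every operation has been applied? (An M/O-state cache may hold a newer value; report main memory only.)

memory[L0] = 10

  op1 P1: load  L1 → I/E on L1; bus BusRd; mem=10
  op2 P0: store L0 := 72 → M/I on L0; bus BusRdX; mem=10
  op3 P1: store L2 := 1 → I/M on L2; bus BusRdX; mem=80
  op4 P0: load  L2 → S/O on L2; bus BusRd; mem=80
  op5 P1: load  L4 → I/E on L4; bus BusRd; mem=90
  op6 P0: store L2 := 27 → M/I on L2; bus BusUpgr Flush; mem=1
  op7 P0: store L2 := 35 → M/I on L2; bus (none); mem=1
  op8 P1: load  L4 → I/E on L4; bus (none); mem=90
  op9 P0: store L0 := 1 → M/I on L0; bus (none); mem=10
  op10 P0: store L0 := 81 → M/I on L0; bus (none); mem=10
  op11 P1: load  L1 → I/E on L1; bus (none); mem=10
  op12 P0: load  L2 → M/I on L2; bus (none); mem=1
  op13 P0: load  L2 → M/I on L2; bus (none); mem=1
  op14 P0: store L3 := 9 → M/I on L3; bus BusRdX; mem=20
  op15 P1: load  L1 → I/E on L1; bus (none); mem=10
  op16 P1: load  L4 → I/E on L4; bus (none); mem=90
  op17 P0: store L4 := 56 → M/I on L4; bus BusRdX; mem=90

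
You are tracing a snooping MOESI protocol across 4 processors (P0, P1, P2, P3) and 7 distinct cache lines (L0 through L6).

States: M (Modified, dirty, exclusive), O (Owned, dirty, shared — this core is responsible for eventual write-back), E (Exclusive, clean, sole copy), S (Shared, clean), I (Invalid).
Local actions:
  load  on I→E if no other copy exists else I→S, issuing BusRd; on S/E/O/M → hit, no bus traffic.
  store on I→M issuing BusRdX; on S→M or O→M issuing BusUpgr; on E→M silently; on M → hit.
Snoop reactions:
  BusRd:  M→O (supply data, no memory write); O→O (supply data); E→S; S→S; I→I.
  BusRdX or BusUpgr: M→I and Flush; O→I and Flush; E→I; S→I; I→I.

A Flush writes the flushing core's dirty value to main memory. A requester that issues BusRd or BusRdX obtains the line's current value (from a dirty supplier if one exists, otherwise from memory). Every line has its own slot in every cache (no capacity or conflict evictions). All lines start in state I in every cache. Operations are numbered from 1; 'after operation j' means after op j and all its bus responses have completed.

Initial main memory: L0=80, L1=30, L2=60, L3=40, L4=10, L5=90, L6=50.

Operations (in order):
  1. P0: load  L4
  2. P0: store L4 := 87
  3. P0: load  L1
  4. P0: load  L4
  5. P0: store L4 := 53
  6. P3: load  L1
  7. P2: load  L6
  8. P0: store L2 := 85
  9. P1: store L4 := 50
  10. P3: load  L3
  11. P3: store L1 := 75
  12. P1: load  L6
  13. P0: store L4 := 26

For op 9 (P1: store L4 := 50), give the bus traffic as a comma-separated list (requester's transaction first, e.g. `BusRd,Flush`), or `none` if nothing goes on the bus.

bus = BusRdX,Flush

step 1: P0: load  L4  ⟶  EIII  (L4)  txn=BusRd  M[L4]=10
step 2: P0: store L4 := 87  ⟶  MIII  (L4)  txn=∅  M[L4]=10
step 3: P0: load  L1  ⟶  EIII  (L1)  txn=BusRd  M[L1]=30
step 4: P0: load  L4  ⟶  MIII  (L4)  txn=∅  M[L4]=10
step 5: P0: store L4 := 53  ⟶  MIII  (L4)  txn=∅  M[L4]=10
step 6: P3: load  L1  ⟶  SIIS  (L1)  txn=BusRd  M[L1]=30
step 7: P2: load  L6  ⟶  IIEI  (L6)  txn=BusRd  M[L6]=50
step 8: P0: store L2 := 85  ⟶  MIII  (L2)  txn=BusRdX  M[L2]=60
step 9: P1: store L4 := 50  ⟶  IMII  (L4)  txn=BusRdX+Flush  M[L4]=53
step 10: P3: load  L3  ⟶  IIIE  (L3)  txn=BusRd  M[L3]=40
step 11: P3: store L1 := 75  ⟶  IIIM  (L1)  txn=BusUpgr  M[L1]=30
step 12: P1: load  L6  ⟶  ISSI  (L6)  txn=BusRd  M[L6]=50
step 13: P0: store L4 := 26  ⟶  MIII  (L4)  txn=BusRdX+Flush  M[L4]=50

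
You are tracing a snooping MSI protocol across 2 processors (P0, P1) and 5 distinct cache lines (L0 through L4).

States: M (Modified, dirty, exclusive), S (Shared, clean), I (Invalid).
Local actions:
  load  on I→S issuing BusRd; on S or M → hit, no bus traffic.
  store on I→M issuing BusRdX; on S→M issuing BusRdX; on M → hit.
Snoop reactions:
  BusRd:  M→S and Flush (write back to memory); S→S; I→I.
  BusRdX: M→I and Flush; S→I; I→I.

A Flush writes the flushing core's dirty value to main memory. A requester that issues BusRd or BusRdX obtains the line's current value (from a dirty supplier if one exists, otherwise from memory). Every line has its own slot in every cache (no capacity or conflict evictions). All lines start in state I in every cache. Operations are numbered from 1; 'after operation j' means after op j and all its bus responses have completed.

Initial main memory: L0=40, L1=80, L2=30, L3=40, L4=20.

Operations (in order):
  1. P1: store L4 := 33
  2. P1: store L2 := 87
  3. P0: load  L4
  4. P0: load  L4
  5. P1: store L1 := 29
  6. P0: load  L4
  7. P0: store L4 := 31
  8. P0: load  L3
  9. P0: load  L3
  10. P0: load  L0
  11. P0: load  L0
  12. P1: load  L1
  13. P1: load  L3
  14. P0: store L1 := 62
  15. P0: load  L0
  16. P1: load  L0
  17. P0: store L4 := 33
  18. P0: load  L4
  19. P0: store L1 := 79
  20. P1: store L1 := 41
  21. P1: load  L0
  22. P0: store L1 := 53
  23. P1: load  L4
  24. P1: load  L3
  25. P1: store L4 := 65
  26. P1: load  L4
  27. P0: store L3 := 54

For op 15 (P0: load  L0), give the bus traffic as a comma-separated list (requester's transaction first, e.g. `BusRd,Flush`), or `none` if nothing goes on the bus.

bus = none

  op1 P1: store L4 := 33 → I/M on L4; bus BusRdX; mem=20
  op2 P1: store L2 := 87 → I/M on L2; bus BusRdX; mem=30
  op3 P0: load  L4 → S/S on L4; bus BusRd Flush; mem=33
  op4 P0: load  L4 → S/S on L4; bus (none); mem=33
  op5 P1: store L1 := 29 → I/M on L1; bus BusRdX; mem=80
  op6 P0: load  L4 → S/S on L4; bus (none); mem=33
  op7 P0: store L4 := 31 → M/I on L4; bus BusRdX; mem=33
  op8 P0: load  L3 → S/I on L3; bus BusRd; mem=40
  op9 P0: load  L3 → S/I on L3; bus (none); mem=40
  op10 P0: load  L0 → S/I on L0; bus BusRd; mem=40
  op11 P0: load  L0 → S/I on L0; bus (none); mem=40
  op12 P1: load  L1 → I/M on L1; bus (none); mem=80
  op13 P1: load  L3 → S/S on L3; bus BusRd; mem=40
  op14 P0: store L1 := 62 → M/I on L1; bus BusRdX Flush; mem=29
  op15 P0: load  L0 → S/I on L0; bus (none); mem=40
  op16 P1: load  L0 → S/S on L0; bus BusRd; mem=40
  op17 P0: store L4 := 33 → M/I on L4; bus (none); mem=33
  op18 P0: load  L4 → M/I on L4; bus (none); mem=33
  op19 P0: store L1 := 79 → M/I on L1; bus (none); mem=29
  op20 P1: store L1 := 41 → I/M on L1; bus BusRdX Flush; mem=79
  op21 P1: load  L0 → S/S on L0; bus (none); mem=40
  op22 P0: store L1 := 53 → M/I on L1; bus BusRdX Flush; mem=41
  op23 P1: load  L4 → S/S on L4; bus BusRd Flush; mem=33
  op24 P1: load  L3 → S/S on L3; bus (none); mem=40
  op25 P1: store L4 := 65 → I/M on L4; bus BusRdX; mem=33
  op26 P1: load  L4 → I/M on L4; bus (none); mem=33
  op27 P0: store L3 := 54 → M/I on L3; bus BusRdX; mem=40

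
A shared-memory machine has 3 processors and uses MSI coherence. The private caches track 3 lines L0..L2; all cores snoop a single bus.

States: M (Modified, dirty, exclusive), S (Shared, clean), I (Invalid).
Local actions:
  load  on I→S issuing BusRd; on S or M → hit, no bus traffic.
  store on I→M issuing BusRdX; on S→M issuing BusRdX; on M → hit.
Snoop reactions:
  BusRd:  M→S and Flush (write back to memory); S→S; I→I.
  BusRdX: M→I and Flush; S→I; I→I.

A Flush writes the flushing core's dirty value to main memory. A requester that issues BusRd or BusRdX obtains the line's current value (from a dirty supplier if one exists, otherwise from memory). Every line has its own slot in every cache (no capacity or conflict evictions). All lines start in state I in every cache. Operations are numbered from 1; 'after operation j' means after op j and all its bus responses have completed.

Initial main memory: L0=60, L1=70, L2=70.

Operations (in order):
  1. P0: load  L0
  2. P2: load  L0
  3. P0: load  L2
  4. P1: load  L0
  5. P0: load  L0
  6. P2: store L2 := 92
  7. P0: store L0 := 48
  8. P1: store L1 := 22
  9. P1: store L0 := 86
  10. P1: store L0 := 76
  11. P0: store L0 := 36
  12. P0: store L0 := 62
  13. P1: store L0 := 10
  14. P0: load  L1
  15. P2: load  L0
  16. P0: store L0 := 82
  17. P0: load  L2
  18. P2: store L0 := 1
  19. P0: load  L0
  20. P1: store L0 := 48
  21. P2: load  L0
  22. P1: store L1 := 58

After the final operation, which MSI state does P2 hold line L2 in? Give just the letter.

[1] P0: load  L0 | P0:S(60), P1:I, P2:I | bus: BusRd
[2] P2: load  L0 | P0:S(60), P1:I, P2:S(60) | bus: BusRd
[3] P0: load  L2 | P0:S(70), P1:I, P2:I | bus: BusRd
[4] P1: load  L0 | P0:S(60), P1:S(60), P2:S(60) | bus: BusRd
[5] P0: load  L0 | P0:S(60), P1:S(60), P2:S(60) | bus: none
[6] P2: store L2 := 92 | P0:I, P1:I, P2:M(92) | bus: BusRdX
[7] P0: store L0 := 48 | P0:M(48), P1:I, P2:I | bus: BusRdX
[8] P1: store L1 := 22 | P0:I, P1:M(22), P2:I | bus: BusRdX
[9] P1: store L0 := 86 | P0:I, P1:M(86), P2:I | bus: BusRdX,Flush
[10] P1: store L0 := 76 | P0:I, P1:M(76), P2:I | bus: none
[11] P0: store L0 := 36 | P0:M(36), P1:I, P2:I | bus: BusRdX,Flush
[12] P0: store L0 := 62 | P0:M(62), P1:I, P2:I | bus: none
[13] P1: store L0 := 10 | P0:I, P1:M(10), P2:I | bus: BusRdX,Flush
[14] P0: load  L1 | P0:S(22), P1:S(22), P2:I | bus: BusRd,Flush
[15] P2: load  L0 | P0:I, P1:S(10), P2:S(10) | bus: BusRd,Flush
[16] P0: store L0 := 82 | P0:M(82), P1:I, P2:I | bus: BusRdX
[17] P0: load  L2 | P0:S(92), P1:I, P2:S(92) | bus: BusRd,Flush
[18] P2: store L0 := 1 | P0:I, P1:I, P2:M(1) | bus: BusRdX,Flush
[19] P0: load  L0 | P0:S(1), P1:I, P2:S(1) | bus: BusRd,Flush
[20] P1: store L0 := 48 | P0:I, P1:M(48), P2:I | bus: BusRdX
[21] P2: load  L0 | P0:I, P1:S(48), P2:S(48) | bus: BusRd,Flush
[22] P1: store L1 := 58 | P0:I, P1:M(58), P2:I | bus: BusRdX

state = S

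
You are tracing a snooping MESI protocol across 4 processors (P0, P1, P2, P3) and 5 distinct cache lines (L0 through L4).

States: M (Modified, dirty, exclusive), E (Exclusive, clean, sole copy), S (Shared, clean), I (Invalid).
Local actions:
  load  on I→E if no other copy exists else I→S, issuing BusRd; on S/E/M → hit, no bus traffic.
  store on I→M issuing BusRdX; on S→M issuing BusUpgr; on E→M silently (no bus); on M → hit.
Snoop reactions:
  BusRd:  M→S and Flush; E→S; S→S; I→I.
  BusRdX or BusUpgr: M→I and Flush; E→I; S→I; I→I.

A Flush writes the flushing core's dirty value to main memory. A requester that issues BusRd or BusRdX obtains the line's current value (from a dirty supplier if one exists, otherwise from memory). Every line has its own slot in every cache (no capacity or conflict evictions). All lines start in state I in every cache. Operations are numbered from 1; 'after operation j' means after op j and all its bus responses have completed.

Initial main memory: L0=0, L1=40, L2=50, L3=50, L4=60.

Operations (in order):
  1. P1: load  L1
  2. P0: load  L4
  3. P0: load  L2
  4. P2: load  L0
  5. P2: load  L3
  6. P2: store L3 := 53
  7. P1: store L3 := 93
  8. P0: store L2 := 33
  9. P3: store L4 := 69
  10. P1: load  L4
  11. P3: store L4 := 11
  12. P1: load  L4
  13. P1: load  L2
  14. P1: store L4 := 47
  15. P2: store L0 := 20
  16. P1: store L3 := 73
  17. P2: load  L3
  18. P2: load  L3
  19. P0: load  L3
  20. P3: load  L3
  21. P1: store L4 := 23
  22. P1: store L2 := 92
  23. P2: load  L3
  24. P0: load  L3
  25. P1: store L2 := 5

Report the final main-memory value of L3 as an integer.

memory[L3] = 73

1. P1: load  L1  bus=[BusRd]  L1: P0=I P1=E P2=I P3=I  mem[L1]=40
2. P0: load  L4  bus=[BusRd]  L4: P0=E P1=I P2=I P3=I  mem[L4]=60
3. P0: load  L2  bus=[BusRd]  L2: P0=E P1=I P2=I P3=I  mem[L2]=50
4. P2: load  L0  bus=[BusRd]  L0: P0=I P1=I P2=E P3=I  mem[L0]=0
5. P2: load  L3  bus=[BusRd]  L3: P0=I P1=I P2=E P3=I  mem[L3]=50
6. P2: store L3 := 53  bus=[-]  L3: P0=I P1=I P2=M P3=I  mem[L3]=50
7. P1: store L3 := 93  bus=[BusRdX,Flush]  L3: P0=I P1=M P2=I P3=I  mem[L3]=53
8. P0: store L2 := 33  bus=[-]  L2: P0=M P1=I P2=I P3=I  mem[L2]=50
9. P3: store L4 := 69  bus=[BusRdX]  L4: P0=I P1=I P2=I P3=M  mem[L4]=60
10. P1: load  L4  bus=[BusRd,Flush]  L4: P0=I P1=S P2=I P3=S  mem[L4]=69
11. P3: store L4 := 11  bus=[BusUpgr]  L4: P0=I P1=I P2=I P3=M  mem[L4]=69
12. P1: load  L4  bus=[BusRd,Flush]  L4: P0=I P1=S P2=I P3=S  mem[L4]=11
13. P1: load  L2  bus=[BusRd,Flush]  L2: P0=S P1=S P2=I P3=I  mem[L2]=33
14. P1: store L4 := 47  bus=[BusUpgr]  L4: P0=I P1=M P2=I P3=I  mem[L4]=11
15. P2: store L0 := 20  bus=[-]  L0: P0=I P1=I P2=M P3=I  mem[L0]=0
16. P1: store L3 := 73  bus=[-]  L3: P0=I P1=M P2=I P3=I  mem[L3]=53
17. P2: load  L3  bus=[BusRd,Flush]  L3: P0=I P1=S P2=S P3=I  mem[L3]=73
18. P2: load  L3  bus=[-]  L3: P0=I P1=S P2=S P3=I  mem[L3]=73
19. P0: load  L3  bus=[BusRd]  L3: P0=S P1=S P2=S P3=I  mem[L3]=73
20. P3: load  L3  bus=[BusRd]  L3: P0=S P1=S P2=S P3=S  mem[L3]=73
21. P1: store L4 := 23  bus=[-]  L4: P0=I P1=M P2=I P3=I  mem[L4]=11
22. P1: store L2 := 92  bus=[BusUpgr]  L2: P0=I P1=M P2=I P3=I  mem[L2]=33
23. P2: load  L3  bus=[-]  L3: P0=S P1=S P2=S P3=S  mem[L3]=73
24. P0: load  L3  bus=[-]  L3: P0=S P1=S P2=S P3=S  mem[L3]=73
25. P1: store L2 := 5  bus=[-]  L2: P0=I P1=M P2=I P3=I  mem[L2]=33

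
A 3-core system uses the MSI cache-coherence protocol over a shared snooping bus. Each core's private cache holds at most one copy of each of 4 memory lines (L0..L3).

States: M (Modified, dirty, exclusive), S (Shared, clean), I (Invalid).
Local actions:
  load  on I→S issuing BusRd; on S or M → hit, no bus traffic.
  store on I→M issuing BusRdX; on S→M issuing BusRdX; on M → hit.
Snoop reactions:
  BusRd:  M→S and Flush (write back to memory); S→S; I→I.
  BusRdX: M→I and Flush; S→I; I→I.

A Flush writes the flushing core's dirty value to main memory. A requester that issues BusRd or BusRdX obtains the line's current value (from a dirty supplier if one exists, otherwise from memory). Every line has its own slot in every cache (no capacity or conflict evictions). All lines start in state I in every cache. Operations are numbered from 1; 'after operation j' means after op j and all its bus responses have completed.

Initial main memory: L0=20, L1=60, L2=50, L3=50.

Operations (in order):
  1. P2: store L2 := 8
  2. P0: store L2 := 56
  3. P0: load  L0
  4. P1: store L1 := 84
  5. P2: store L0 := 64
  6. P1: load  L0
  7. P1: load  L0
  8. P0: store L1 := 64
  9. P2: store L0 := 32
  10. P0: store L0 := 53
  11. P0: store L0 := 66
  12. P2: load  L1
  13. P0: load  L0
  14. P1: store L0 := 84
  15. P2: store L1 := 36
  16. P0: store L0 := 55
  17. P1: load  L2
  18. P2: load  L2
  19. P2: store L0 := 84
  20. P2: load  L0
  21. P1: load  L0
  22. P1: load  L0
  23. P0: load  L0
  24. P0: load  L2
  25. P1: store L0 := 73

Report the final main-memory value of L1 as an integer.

[1] P2: store L2 := 8 | P0:I, P1:I, P2:M(8) | bus: BusRdX
[2] P0: store L2 := 56 | P0:M(56), P1:I, P2:I | bus: BusRdX,Flush
[3] P0: load  L0 | P0:S(20), P1:I, P2:I | bus: BusRd
[4] P1: store L1 := 84 | P0:I, P1:M(84), P2:I | bus: BusRdX
[5] P2: store L0 := 64 | P0:I, P1:I, P2:M(64) | bus: BusRdX
[6] P1: load  L0 | P0:I, P1:S(64), P2:S(64) | bus: BusRd,Flush
[7] P1: load  L0 | P0:I, P1:S(64), P2:S(64) | bus: none
[8] P0: store L1 := 64 | P0:M(64), P1:I, P2:I | bus: BusRdX,Flush
[9] P2: store L0 := 32 | P0:I, P1:I, P2:M(32) | bus: BusRdX
[10] P0: store L0 := 53 | P0:M(53), P1:I, P2:I | bus: BusRdX,Flush
[11] P0: store L0 := 66 | P0:M(66), P1:I, P2:I | bus: none
[12] P2: load  L1 | P0:S(64), P1:I, P2:S(64) | bus: BusRd,Flush
[13] P0: load  L0 | P0:M(66), P1:I, P2:I | bus: none
[14] P1: store L0 := 84 | P0:I, P1:M(84), P2:I | bus: BusRdX,Flush
[15] P2: store L1 := 36 | P0:I, P1:I, P2:M(36) | bus: BusRdX
[16] P0: store L0 := 55 | P0:M(55), P1:I, P2:I | bus: BusRdX,Flush
[17] P1: load  L2 | P0:S(56), P1:S(56), P2:I | bus: BusRd,Flush
[18] P2: load  L2 | P0:S(56), P1:S(56), P2:S(56) | bus: BusRd
[19] P2: store L0 := 84 | P0:I, P1:I, P2:M(84) | bus: BusRdX,Flush
[20] P2: load  L0 | P0:I, P1:I, P2:M(84) | bus: none
[21] P1: load  L0 | P0:I, P1:S(84), P2:S(84) | bus: BusRd,Flush
[22] P1: load  L0 | P0:I, P1:S(84), P2:S(84) | bus: none
[23] P0: load  L0 | P0:S(84), P1:S(84), P2:S(84) | bus: BusRd
[24] P0: load  L2 | P0:S(56), P1:S(56), P2:S(56) | bus: none
[25] P1: store L0 := 73 | P0:I, P1:M(73), P2:I | bus: BusRdX

memory[L1] = 64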